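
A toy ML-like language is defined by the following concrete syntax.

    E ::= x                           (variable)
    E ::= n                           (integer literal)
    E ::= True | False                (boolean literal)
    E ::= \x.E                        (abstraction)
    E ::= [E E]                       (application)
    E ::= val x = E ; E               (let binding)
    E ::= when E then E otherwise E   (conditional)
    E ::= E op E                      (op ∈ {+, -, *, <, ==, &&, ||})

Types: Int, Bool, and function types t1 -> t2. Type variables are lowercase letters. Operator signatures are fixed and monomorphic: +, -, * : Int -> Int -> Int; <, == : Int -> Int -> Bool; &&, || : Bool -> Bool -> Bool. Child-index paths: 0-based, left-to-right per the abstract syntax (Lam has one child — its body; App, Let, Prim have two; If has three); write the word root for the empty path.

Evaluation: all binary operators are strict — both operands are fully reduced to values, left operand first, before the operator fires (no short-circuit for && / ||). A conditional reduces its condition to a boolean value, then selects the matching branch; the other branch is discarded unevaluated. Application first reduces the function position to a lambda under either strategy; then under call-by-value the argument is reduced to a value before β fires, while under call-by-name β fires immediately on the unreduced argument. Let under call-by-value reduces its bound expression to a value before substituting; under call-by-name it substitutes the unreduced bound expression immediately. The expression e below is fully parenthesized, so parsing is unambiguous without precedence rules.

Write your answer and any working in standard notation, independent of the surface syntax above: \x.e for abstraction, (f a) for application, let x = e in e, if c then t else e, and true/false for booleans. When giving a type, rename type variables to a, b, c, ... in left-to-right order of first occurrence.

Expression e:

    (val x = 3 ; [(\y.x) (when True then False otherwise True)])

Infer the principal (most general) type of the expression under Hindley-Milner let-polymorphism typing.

Answer: Int

Working:
let x : Int
x : Int
\y._ : a -> Int
  unify Bool ~ Bool
  unify Bool ~ Bool
  unify a -> Int ~ Bool -> b
  unify a ~ Bool
  unify Int ~ b
_ _ : Int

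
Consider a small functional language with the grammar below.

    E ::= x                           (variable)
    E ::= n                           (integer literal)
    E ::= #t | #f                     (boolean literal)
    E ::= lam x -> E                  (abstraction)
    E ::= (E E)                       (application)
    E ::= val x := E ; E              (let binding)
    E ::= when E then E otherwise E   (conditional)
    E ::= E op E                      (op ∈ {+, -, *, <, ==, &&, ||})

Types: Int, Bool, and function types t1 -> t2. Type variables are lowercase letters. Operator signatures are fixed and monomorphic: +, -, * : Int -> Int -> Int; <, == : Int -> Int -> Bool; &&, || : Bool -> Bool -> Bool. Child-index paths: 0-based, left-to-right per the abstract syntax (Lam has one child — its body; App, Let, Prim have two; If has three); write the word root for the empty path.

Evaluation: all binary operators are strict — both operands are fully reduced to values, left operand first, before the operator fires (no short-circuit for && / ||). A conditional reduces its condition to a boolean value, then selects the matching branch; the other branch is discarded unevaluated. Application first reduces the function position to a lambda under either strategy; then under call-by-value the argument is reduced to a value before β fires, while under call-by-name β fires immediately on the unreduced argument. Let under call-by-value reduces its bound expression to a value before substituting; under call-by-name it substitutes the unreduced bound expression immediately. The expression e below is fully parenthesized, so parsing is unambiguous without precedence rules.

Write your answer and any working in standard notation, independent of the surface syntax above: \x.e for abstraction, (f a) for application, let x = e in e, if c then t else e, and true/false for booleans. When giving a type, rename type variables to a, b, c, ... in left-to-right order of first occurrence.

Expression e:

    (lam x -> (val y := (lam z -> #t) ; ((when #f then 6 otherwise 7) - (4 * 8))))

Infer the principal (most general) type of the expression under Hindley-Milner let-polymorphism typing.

Working:
\z._ : b -> Bool
let y : forall. b -> Bool
  unify Bool ~ Bool
  unify Int ~ Int
  unify Int ~ Int
  unify Int ~ Int
  unify Int ~ Int
  unify Int ~ Int
\x._ : a -> Int

Answer: a -> Int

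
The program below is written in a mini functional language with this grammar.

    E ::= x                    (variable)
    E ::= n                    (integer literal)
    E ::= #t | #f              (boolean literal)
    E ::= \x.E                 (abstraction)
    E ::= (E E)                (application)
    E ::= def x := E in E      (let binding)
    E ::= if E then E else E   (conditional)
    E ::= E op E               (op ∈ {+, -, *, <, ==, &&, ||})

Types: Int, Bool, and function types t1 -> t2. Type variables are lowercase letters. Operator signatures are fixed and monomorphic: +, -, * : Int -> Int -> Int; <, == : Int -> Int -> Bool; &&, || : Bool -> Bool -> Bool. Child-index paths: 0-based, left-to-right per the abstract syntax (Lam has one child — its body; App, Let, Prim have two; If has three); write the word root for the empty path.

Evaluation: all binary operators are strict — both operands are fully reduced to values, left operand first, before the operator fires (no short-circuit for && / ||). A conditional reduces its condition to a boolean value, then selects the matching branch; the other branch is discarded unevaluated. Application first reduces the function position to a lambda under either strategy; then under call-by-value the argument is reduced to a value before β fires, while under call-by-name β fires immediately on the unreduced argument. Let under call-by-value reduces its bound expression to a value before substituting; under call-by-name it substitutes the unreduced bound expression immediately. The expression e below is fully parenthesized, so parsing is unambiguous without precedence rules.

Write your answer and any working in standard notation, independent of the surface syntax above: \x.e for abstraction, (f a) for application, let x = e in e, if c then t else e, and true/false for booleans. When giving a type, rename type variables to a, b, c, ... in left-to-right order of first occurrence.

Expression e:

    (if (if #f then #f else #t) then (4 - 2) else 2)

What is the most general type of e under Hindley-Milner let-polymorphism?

Trace:
  unify Bool ~ Bool
  unify Bool ~ Bool
  unify Bool ~ Bool
  unify Int ~ Int
  unify Int ~ Int
  unify Int ~ Int

Answer: Int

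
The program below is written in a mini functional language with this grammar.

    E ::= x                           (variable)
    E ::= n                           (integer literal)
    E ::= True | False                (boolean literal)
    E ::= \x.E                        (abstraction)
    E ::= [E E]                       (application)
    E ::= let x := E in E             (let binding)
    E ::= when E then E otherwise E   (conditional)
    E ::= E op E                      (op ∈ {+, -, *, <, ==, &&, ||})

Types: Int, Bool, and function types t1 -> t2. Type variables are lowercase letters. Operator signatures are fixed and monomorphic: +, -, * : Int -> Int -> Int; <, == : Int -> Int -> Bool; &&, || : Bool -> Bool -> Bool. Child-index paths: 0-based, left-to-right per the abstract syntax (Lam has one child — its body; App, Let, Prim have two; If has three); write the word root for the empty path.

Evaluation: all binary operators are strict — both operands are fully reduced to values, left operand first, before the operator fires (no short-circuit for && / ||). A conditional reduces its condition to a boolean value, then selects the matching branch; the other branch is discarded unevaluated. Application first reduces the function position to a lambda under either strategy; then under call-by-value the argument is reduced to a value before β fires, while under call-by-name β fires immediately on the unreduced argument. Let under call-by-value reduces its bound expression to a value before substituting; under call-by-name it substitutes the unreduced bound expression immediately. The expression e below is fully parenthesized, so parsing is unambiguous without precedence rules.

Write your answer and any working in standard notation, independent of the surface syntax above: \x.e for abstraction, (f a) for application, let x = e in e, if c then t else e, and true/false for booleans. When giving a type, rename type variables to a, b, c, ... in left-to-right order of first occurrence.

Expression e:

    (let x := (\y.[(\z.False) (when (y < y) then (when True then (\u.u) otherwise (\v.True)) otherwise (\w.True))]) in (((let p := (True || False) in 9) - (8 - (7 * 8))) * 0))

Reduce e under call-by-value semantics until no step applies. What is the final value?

Working:
step 0: (let x = (\y.((\z.false) (if (y < y) then (if true then (\u.u) else (\v.true)) else (\w.true)))) in (((let p = (true || false) in 9) - (8 - (7 * 8))) * 0))
step 1: [let@root] (((let p = (true || false) in 9) - (8 - (7 * 8))) * 0)
step 2: [delta@0.0.0] (((let p = true in 9) - (8 - (7 * 8))) * 0)
step 3: [let@0.0] ((9 - (8 - (7 * 8))) * 0)
step 4: [delta@0.1.1] ((9 - (8 - 56)) * 0)
step 5: [delta@0.1] ((9 - -48) * 0)
step 6: [delta@0] (57 * 0)
step 7: [delta@root] 0

Answer: 0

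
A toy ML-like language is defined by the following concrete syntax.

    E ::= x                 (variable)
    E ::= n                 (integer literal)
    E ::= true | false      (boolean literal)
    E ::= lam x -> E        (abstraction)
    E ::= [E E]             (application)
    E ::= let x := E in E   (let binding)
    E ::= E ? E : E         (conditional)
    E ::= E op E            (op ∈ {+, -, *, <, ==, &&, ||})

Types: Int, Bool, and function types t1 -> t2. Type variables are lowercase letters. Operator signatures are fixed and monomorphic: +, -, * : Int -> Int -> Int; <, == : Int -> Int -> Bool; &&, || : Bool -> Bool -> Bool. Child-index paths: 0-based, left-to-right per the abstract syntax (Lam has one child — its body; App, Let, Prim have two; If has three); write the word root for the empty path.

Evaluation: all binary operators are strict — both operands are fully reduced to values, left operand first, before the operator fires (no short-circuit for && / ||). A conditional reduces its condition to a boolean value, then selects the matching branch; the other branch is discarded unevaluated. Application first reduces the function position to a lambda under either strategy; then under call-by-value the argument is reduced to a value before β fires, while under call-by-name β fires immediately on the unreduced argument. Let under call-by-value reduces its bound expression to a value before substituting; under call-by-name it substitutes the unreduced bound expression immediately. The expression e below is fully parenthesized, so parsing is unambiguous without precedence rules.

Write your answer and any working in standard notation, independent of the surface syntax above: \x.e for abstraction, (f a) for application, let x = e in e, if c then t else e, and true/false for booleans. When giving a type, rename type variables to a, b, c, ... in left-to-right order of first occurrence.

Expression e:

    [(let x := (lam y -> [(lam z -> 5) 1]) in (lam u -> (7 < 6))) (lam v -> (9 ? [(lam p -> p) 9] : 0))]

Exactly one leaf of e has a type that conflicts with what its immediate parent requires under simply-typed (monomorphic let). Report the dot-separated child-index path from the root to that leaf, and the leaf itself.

Answer: 1.0.0 : 9

Working:
\z._ : b -> Int
  unify b -> Int ~ Int -> c
  unify b ~ Int
  unify Int ~ c
_ _ : Int
\y._ : a -> Int
let x : a -> Int
  unify Int ~ Int
  unify Int ~ Int
\u._ : d -> Bool
  unify Int ~ Bool
  FAIL: mismatch Int ~ Bool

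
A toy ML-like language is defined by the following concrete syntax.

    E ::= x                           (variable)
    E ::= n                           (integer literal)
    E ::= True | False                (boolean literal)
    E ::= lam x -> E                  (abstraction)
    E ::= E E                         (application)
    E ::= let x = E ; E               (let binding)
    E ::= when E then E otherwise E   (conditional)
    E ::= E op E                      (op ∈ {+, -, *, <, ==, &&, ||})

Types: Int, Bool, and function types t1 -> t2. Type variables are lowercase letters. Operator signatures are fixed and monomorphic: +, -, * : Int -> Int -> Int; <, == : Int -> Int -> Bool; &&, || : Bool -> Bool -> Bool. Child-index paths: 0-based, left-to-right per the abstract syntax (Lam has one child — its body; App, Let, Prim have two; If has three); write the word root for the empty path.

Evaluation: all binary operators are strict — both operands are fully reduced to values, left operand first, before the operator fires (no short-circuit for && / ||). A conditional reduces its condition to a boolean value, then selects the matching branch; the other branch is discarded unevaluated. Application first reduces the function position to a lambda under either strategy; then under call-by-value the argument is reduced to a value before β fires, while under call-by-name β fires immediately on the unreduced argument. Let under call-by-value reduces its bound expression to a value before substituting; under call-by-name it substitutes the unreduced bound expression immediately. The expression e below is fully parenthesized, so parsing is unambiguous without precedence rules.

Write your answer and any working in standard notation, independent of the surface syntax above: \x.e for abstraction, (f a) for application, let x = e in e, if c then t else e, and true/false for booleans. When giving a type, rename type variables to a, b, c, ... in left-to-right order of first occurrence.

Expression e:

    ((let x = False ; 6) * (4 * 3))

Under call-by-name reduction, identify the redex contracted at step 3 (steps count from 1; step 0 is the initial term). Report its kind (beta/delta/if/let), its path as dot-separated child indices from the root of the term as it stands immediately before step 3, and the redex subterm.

Answer: delta at root : (6 * 12)

Trace:
step 0: ((let x = false in 6) * (4 * 3))
step 1: [let@0] (6 * (4 * 3))
step 2: [delta@1] (6 * 12)
step 3: [delta@root] 72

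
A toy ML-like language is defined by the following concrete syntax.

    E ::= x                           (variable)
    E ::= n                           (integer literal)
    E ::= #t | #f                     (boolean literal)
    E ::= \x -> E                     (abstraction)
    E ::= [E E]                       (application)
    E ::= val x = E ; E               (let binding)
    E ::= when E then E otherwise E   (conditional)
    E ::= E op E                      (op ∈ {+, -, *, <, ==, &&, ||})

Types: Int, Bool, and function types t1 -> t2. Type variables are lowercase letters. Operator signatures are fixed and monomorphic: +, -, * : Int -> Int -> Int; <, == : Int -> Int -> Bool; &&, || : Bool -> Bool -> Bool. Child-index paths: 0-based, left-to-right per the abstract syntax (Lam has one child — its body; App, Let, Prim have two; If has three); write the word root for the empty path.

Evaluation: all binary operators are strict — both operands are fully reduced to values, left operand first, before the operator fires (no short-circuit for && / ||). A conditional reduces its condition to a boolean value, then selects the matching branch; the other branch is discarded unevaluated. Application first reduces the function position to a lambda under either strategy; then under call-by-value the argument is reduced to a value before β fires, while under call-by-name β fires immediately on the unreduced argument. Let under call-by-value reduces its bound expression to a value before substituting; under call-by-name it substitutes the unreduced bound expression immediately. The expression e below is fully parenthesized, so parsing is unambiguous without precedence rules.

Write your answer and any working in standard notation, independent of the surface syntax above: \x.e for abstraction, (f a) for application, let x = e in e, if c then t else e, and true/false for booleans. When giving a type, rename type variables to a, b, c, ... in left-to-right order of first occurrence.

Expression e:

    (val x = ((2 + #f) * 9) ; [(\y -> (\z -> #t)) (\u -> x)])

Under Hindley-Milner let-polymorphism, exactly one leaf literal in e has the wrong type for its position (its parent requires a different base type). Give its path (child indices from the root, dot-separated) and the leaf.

Derivation:
  unify Int ~ Int
  unify Bool ~ Int
  FAIL: mismatch Bool ~ Int

Answer: 0.0.1 : false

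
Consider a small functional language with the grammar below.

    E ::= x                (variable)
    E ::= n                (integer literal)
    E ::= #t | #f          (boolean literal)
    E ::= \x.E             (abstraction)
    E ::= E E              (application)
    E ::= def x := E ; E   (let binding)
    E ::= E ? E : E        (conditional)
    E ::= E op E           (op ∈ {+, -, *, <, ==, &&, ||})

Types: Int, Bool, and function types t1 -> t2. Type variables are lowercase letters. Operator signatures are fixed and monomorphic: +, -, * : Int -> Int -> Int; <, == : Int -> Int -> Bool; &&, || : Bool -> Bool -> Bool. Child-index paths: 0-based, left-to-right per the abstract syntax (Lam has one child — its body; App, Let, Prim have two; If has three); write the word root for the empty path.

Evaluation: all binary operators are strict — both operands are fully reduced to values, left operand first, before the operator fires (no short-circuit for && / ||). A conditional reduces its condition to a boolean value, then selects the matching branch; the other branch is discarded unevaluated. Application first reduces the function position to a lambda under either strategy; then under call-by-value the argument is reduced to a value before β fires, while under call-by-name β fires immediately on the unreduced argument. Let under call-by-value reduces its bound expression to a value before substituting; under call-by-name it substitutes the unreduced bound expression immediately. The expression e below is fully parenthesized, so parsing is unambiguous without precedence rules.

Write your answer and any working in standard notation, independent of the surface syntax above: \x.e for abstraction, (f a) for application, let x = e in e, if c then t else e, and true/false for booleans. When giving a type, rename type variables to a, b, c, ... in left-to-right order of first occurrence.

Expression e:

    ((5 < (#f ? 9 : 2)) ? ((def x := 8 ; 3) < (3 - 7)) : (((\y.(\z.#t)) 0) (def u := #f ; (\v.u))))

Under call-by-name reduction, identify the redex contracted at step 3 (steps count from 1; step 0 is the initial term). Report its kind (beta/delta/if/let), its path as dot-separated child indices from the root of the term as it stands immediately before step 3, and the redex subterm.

Derivation:
step 0: (if (5 < (if false then 9 else 2)) then ((let x = 8 in 3) < (3 - 7)) else (((\y.(\z.true)) 0) (let u = false in (\v.u))))
step 1: [if@0.1] (if (5 < 2) then ((let x = 8 in 3) < (3 - 7)) else (((\y.(\z.true)) 0) (let u = false in (\v.u))))
step 2: [delta@0] (if false then ((let x = 8 in 3) < (3 - 7)) else (((\y.(\z.true)) 0) (let u = false in (\v.u))))
step 3: [if@root] (((\y.(\z.true)) 0) (let u = false in (\v.u)))

Answer: if at root : (if false then ((let x = 8 in 3) < (3 - 7)) else (((\y.(\z.true)) 0) (let u = false in (\v.u))))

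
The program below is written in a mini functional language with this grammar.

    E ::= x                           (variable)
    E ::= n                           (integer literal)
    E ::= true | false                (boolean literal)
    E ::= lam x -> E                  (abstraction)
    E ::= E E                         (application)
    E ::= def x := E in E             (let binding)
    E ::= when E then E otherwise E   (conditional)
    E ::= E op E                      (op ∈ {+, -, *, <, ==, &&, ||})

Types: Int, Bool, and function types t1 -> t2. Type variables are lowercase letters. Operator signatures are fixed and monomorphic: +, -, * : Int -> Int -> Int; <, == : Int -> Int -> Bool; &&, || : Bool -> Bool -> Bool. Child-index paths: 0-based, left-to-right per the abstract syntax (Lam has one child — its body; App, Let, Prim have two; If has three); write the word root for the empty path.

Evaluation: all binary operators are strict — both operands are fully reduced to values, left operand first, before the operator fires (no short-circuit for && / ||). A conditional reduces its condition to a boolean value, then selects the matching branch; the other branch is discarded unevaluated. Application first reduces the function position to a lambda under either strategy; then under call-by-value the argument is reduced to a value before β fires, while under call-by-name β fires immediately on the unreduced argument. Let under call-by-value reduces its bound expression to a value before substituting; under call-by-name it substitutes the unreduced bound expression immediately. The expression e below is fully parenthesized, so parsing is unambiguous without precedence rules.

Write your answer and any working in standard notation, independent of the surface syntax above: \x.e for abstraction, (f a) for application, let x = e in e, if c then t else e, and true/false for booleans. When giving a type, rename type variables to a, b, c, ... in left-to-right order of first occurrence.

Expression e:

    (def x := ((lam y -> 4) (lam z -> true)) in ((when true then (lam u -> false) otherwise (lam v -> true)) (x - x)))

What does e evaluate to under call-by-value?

Trace:
step 0: (let x = ((\y.4) (\z.true)) in ((if true then (\u.false) else (\v.true)) (x - x)))
step 1: [beta@0] (let x = 4 in ((if true then (\u.false) else (\v.true)) (x - x)))
step 2: [let@root] ((if true then (\u.false) else (\v.true)) (4 - 4))
step 3: [if@0] ((\u.false) (4 - 4))
step 4: [delta@1] ((\u.false) 0)
step 5: [beta@root] false

Answer: false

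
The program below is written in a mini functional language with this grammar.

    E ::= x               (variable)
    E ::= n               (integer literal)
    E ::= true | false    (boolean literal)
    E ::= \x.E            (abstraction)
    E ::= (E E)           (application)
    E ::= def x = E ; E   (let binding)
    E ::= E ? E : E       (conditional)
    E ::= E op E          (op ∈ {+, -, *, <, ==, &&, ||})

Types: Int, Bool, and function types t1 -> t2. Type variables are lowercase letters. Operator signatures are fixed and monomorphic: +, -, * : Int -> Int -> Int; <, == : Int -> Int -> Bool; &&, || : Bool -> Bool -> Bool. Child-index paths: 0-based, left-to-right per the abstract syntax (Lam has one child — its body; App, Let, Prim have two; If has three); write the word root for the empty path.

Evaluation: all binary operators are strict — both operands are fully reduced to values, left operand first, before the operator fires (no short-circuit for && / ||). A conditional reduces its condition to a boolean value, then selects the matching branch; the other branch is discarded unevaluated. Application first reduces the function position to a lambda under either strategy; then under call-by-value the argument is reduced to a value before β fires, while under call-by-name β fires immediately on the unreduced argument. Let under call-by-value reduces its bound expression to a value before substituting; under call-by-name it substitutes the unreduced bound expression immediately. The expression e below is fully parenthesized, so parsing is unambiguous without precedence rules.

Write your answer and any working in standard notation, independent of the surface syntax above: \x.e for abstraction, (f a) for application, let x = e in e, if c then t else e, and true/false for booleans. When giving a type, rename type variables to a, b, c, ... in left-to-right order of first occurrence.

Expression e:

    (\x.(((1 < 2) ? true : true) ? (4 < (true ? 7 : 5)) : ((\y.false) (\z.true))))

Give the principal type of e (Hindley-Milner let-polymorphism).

Answer: a -> Bool

Trace:
  unify Int ~ Int
  unify Int ~ Int
  unify Bool ~ Bool
  unify Bool ~ Bool
  unify Bool ~ Bool
  unify Int ~ Int
  unify Bool ~ Bool
  unify Int ~ Int
  unify Int ~ Int
\y._ : b -> Bool
\z._ : c -> Bool
  unify b -> Bool ~ (c -> Bool) -> d
  unify b ~ c -> Bool
  unify Bool ~ d
_ _ : Bool
  unify Bool ~ Bool
\x._ : a -> Bool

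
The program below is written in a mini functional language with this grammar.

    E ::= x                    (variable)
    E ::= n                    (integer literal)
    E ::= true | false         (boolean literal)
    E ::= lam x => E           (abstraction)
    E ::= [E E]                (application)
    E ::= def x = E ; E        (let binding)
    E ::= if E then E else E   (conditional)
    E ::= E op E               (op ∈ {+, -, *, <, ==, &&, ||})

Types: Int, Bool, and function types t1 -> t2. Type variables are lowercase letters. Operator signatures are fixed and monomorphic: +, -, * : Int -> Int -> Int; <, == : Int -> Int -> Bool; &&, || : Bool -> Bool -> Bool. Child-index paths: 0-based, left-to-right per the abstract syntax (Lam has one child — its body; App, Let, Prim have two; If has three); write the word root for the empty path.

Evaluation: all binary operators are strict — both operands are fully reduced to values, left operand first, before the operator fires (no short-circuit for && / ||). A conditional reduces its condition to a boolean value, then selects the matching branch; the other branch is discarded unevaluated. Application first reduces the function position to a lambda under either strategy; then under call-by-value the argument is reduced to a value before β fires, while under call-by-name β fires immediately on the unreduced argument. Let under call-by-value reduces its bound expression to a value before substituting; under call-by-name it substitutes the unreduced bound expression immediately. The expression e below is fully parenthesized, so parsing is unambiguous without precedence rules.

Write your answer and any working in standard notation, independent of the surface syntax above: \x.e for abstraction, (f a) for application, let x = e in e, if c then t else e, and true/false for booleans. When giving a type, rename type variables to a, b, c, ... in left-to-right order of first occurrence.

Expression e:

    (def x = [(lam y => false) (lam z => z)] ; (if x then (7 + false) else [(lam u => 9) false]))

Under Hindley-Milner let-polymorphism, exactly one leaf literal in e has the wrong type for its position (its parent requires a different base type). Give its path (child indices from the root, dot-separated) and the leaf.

Working:
\y._ : a -> Bool
z : b
\z._ : b -> b
  unify a -> Bool ~ (b -> b) -> c
  unify a ~ b -> b
  unify Bool ~ c
_ _ : Bool
let x : Bool
x : Bool
  unify Bool ~ Bool
  unify Int ~ Int
  unify Bool ~ Int
  FAIL: mismatch Bool ~ Int

Answer: 1.1.1 : false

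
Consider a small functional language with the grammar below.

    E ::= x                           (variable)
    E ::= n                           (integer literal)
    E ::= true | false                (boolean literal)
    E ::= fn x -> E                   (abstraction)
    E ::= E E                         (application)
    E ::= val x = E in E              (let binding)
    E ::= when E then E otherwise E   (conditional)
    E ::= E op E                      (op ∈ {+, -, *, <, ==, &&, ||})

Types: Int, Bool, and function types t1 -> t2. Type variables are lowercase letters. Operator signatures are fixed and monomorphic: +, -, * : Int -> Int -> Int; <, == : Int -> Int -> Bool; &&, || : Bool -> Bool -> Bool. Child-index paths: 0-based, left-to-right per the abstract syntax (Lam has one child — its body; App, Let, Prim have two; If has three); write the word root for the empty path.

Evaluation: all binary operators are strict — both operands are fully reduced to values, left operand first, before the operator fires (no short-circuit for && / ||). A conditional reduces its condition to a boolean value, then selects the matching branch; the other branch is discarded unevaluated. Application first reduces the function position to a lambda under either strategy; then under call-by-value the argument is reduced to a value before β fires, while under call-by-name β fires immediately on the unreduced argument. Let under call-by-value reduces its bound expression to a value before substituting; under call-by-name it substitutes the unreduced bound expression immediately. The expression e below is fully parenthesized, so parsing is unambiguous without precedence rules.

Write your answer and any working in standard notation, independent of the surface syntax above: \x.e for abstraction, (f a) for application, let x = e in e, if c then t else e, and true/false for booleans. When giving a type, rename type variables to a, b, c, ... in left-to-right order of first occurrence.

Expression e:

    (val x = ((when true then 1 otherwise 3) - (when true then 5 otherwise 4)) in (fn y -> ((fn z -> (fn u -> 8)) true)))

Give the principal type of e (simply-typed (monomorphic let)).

Answer: a -> b -> Int

Working:
  unify Bool ~ Bool
  unify Int ~ Int
  unify Int ~ Int
  unify Bool ~ Bool
  unify Int ~ Int
  unify Int ~ Int
let x : Int
\u._ : c -> Int
\z._ : b -> c -> Int
  unify b -> c -> Int ~ Bool -> d
  unify b ~ Bool
  unify c -> Int ~ d
_ _ : c -> Int
\y._ : a -> c -> Int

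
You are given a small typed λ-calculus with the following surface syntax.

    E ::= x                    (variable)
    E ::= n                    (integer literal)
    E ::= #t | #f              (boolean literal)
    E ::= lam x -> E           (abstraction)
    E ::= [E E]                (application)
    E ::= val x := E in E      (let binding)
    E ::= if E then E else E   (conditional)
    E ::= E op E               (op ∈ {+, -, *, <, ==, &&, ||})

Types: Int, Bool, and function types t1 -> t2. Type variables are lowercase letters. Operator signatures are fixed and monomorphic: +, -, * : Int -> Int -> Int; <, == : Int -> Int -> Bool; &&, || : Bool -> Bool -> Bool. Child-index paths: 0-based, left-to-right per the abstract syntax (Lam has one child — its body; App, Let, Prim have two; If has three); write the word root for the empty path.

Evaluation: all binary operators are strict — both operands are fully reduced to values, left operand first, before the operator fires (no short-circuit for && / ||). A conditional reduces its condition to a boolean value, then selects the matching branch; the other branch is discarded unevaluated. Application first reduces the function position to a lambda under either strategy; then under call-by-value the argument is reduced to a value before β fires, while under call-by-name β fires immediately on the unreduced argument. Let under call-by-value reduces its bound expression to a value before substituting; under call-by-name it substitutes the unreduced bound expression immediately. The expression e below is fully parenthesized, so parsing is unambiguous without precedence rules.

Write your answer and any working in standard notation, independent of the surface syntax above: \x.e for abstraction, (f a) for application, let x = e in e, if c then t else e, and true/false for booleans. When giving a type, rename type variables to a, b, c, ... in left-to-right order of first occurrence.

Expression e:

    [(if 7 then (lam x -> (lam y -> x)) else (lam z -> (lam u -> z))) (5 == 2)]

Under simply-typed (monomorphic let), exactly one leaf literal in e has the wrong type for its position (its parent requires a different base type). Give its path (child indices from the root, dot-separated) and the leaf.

Trace:
  unify Int ~ Bool
  FAIL: mismatch Int ~ Bool

Answer: 0.0 : 7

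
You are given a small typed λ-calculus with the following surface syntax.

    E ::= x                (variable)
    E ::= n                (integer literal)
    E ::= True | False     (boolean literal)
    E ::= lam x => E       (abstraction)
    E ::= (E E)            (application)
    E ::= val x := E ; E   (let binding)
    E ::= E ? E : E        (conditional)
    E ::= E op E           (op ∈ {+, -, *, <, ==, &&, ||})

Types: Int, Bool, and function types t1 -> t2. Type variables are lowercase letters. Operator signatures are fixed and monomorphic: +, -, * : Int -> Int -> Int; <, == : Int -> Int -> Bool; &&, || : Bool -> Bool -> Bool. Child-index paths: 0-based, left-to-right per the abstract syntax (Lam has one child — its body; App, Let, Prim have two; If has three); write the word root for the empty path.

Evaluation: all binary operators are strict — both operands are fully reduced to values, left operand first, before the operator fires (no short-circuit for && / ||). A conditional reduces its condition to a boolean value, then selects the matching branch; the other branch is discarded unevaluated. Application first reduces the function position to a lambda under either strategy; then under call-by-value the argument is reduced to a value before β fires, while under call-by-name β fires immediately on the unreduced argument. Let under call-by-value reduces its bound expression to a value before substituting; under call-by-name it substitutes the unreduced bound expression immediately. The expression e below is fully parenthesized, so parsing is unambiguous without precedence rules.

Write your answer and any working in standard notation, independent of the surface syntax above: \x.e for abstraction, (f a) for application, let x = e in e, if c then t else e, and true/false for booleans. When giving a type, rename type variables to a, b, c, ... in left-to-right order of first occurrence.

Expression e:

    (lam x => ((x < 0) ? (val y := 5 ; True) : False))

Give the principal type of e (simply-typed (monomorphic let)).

Answer: Int -> Bool

Working:
x : a
  unify a ~ Int
  unify Int ~ Int
  unify Bool ~ Bool
let y : Int
  unify Bool ~ Bool
\x._ : Int -> Bool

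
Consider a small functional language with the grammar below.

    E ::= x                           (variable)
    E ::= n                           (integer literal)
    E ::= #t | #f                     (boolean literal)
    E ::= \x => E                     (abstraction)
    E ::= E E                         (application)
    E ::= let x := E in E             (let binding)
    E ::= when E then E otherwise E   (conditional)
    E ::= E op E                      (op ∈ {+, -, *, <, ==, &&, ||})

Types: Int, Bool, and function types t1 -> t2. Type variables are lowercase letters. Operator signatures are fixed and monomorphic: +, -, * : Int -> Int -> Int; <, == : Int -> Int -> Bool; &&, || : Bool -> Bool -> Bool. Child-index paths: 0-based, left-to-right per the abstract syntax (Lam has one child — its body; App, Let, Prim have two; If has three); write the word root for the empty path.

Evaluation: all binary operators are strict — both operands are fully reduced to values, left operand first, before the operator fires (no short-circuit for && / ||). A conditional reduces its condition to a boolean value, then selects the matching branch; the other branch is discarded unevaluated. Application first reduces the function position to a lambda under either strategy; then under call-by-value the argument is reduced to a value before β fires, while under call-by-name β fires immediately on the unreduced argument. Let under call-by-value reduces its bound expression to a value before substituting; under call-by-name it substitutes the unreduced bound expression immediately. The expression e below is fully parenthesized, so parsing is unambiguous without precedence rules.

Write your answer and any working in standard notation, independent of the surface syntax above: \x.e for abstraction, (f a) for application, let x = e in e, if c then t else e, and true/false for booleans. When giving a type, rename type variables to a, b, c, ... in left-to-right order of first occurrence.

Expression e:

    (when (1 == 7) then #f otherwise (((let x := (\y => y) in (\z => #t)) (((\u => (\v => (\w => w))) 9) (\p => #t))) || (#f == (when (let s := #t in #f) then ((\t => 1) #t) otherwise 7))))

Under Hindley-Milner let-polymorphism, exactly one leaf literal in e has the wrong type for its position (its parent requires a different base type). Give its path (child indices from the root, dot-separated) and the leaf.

Trace:
  unify Int ~ Int
  unify Int ~ Int
  unify Bool ~ Bool
y : a
\y._ : a -> a
let x : forall. a -> a
\z._ : b -> Bool
w : e
\w._ : e -> e
\v._ : d -> e -> e
\u._ : c -> d -> e -> e
  unify c -> d -> e -> e ~ Int -> f
  unify c ~ Int
  unify d -> e -> e ~ f
_ _ : d -> e -> e
\p._ : g -> Bool
  unify d -> e -> e ~ (g -> Bool) -> h
  unify d ~ g -> Bool
  unify e -> e ~ h
_ _ : e -> e
  unify b -> Bool ~ (e -> e) -> i
  unify b ~ e -> e
  unify Bool ~ i
_ _ : Bool
  unify Bool ~ Bool
  unify Bool ~ Int
  FAIL: mismatch Bool ~ Int

Answer: 2.1.0 : false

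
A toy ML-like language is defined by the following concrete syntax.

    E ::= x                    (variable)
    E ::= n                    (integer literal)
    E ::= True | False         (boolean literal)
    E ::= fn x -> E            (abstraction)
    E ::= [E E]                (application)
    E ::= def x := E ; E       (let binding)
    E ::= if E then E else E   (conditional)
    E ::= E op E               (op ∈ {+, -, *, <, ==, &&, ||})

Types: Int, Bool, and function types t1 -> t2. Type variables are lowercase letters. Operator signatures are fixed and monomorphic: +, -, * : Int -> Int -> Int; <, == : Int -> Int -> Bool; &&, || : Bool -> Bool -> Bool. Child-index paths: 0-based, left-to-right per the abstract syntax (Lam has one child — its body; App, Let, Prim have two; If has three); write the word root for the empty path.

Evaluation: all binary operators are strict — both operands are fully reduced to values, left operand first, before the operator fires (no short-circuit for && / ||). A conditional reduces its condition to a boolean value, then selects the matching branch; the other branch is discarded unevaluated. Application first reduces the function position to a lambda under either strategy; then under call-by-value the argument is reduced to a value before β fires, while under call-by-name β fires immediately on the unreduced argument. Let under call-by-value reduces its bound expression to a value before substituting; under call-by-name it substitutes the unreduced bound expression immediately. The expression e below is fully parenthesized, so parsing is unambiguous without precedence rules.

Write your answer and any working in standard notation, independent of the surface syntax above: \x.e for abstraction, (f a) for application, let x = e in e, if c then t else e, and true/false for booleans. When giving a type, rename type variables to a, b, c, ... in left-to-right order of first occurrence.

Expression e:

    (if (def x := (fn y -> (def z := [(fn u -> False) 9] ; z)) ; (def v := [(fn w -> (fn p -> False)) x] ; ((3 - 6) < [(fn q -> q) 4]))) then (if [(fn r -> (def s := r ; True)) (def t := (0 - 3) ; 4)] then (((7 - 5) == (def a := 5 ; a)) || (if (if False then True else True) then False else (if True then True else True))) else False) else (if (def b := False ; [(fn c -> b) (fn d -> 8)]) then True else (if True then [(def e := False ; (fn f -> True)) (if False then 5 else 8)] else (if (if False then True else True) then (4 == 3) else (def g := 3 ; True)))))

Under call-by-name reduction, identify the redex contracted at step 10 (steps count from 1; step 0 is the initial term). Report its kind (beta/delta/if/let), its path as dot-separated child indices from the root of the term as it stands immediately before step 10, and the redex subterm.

Answer: delta at 0.0 : (7 - 5)

Working:
step 0: (if (let x = (\y.(let z = ((\u.false) 9) in z)) in (let v = ((\w.(\p.false)) x) in ((3 - 6) < ((\q.q) 4)))) then (if ((\r.(let s = r in true)) (let t = (0 - 3) in 4)) then (((7 - 5) == (let a = 5 in a)) || (if (if false then true else true) then false else (if true then true else true))) else false) else (if (let b = false in ((\c.b) (\d.8))) then true else (if true then ((let e = false in (\f.true)) (if false then 5 else 8)) else (if (if false then true else true) then (4 == 3) else (let g = 3 in true)))))
step 1: [let@0] (if (let v = ((\w.(\p.false)) (\y.(let z = ((\u.false) 9) in z))) in ((3 - 6) < ((\q.q) 4))) then (if ((\r.(let s = r in true)) (let t = (0 - 3) in 4)) then (((7 - 5) == (let a = 5 in a)) || (if (if false then true else true) then false else (if true then true else true))) else false) else (if (let b = false in ((\c.b) (\d.8))) then true else (if true then ((let e = false in (\f.true)) (if false then 5 else 8)) else (if (if false then true else true) then (4 == 3) else (let g = 3 in true)))))
step 2: [let@0] (if ((3 - 6) < ((\q.q) 4)) then (if ((\r.(let s = r in true)) (let t = (0 - 3) in 4)) then (((7 - 5) == (let a = 5 in a)) || (if (if false then true else true) then false else (if true then true else true))) else false) else (if (let b = false in ((\c.b) (\d.8))) then true else (if true then ((let e = false in (\f.true)) (if false then 5 else 8)) else (if (if false then true else true) then (4 == 3) else (let g = 3 in true)))))
step 3: [delta@0.0] (if (-3 < ((\q.q) 4)) then (if ((\r.(let s = r in true)) (let t = (0 - 3) in 4)) then (((7 - 5) == (let a = 5 in a)) || (if (if false then true else true) then false else (if true then true else true))) else false) else (if (let b = false in ((\c.b) (\d.8))) then true else (if true then ((let e = false in (\f.true)) (if false then 5 else 8)) else (if (if false then true else true) then (4 == 3) else (let g = 3 in true)))))
step 4: [beta@0.1] (if (-3 < 4) then (if ((\r.(let s = r in true)) (let t = (0 - 3) in 4)) then (((7 - 5) == (let a = 5 in a)) || (if (if false then true else true) then false else (if true then true else true))) else false) else (if (let b = false in ((\c.b) (\d.8))) then true else (if true then ((let e = false in (\f.true)) (if false then 5 else 8)) else (if (if false then true else true) then (4 == 3) else (let g = 3 in true)))))
step 5: [delta@0] (if true then (if ((\r.(let s = r in true)) (let t = (0 - 3) in 4)) then (((7 - 5) == (let a = 5 in a)) || (if (if false then true else true) then false else (if true then true else true))) else false) else (if (let b = false in ((\c.b) (\d.8))) then true else (if true then ((let e = false in (\f.true)) (if false then 5 else 8)) else (if (if false then true else true) then (4 == 3) else (let g = 3 in true)))))
step 6: [if@root] (if ((\r.(let s = r in true)) (let t = (0 - 3) in 4)) then (((7 - 5) == (let a = 5 in a)) || (if (if false then true else true) then false else (if true then true else true))) else false)
step 7: [beta@0] (if (let s = (let t = (0 - 3) in 4) in true) then (((7 - 5) == (let a = 5 in a)) || (if (if false then true else true) then false else (if true then true else true))) else false)
step 8: [let@0] (if true then (((7 - 5) == (let a = 5 in a)) || (if (if false then true else true) then false else (if true then true else true))) else false)
step 9: [if@root] (((7 - 5) == (let a = 5 in a)) || (if (if false then true else true) then false else (if true then true else true)))
step 10: [delta@0.0] ((2 == (let a = 5 in a)) || (if (if false then true else true) then false else (if true then true else true)))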